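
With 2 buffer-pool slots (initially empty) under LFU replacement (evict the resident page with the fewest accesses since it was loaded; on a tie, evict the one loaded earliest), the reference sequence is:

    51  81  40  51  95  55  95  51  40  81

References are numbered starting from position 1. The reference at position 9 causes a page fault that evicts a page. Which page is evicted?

pos 1: 51 -> miss, frames (51)
pos 2: 81 -> miss, frames (51 81)
pos 3: 40 -> miss, evict 51, frames (81 40)
pos 4: 51 -> miss, evict 81, frames (40 51)
pos 5: 95 -> miss, evict 40, frames (51 95)
pos 6: 55 -> miss, evict 51, frames (95 55)
pos 7: 95 -> hit
pos 8: 51 -> miss, evict 55, frames (95 51)
pos 9: 40 -> miss, evict 51, frames (95 40)
At position 9, page 51 is evicted.

51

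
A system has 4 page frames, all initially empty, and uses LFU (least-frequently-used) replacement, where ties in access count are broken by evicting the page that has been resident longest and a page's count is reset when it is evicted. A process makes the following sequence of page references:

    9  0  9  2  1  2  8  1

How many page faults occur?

5

9: fault, frames (9)
0: fault, frames (9 0)
9: hit
2: fault, frames (9 0 2)
1: fault, frames (9 0 2 1)
2: hit
8: fault, evict 0, frames (9 2 1 8)
1: hit
Page faults: 5.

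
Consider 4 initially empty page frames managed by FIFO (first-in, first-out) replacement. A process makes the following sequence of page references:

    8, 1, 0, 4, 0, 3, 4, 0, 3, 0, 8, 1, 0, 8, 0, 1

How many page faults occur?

8 -> fault, frames (8)
1 -> fault, frames (8 1)
0 -> fault, frames (8 1 0)
4 -> fault, frames (8 1 0 4)
0 -> hit
3 -> fault, evict 8, frames (1 0 4 3)
4 -> hit
0 -> hit
3 -> hit
0 -> hit
8 -> fault, evict 1, frames (0 4 3 8)
1 -> fault, evict 0, frames (4 3 8 1)
0 -> fault, evict 4, frames (3 8 1 0)
8 -> hit
0 -> hit
1 -> hit
Page faults: 8.

8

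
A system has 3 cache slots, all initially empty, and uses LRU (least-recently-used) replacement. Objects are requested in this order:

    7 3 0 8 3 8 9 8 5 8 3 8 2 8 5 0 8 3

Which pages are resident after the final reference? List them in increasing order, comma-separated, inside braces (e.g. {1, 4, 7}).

7 → miss, frames (7)
3 → miss, frames (7 3)
0 → miss, frames (7 3 0)
8 → miss, evict 7, frames (3 0 8)
3 → hit
8 → hit
9 → miss, evict 0, frames (3 8 9)
8 → hit
5 → miss, evict 3, frames (9 8 5)
8 → hit
3 → miss, evict 9, frames (5 8 3)
8 → hit
2 → miss, evict 5, frames (3 8 2)
8 → hit
5 → miss, evict 3, frames (2 8 5)
0 → miss, evict 2, frames (8 5 0)
8 → hit
3 → miss, evict 5, frames (0 8 3)

{0, 3, 8}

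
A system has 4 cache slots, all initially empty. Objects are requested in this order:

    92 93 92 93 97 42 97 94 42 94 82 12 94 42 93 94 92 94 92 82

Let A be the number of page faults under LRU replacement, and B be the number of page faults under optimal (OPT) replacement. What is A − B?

1

Under LRU: F F . . F F . F . . F F . . F . F . . F → 10 faults.
Under OPT: F F . . F F . F . . F F . . . . F . . F → 9 faults.
A − B = 10 − 9 = 1.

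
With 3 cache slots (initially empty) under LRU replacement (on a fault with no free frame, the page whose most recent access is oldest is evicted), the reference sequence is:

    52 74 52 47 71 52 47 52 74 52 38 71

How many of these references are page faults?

52 -> miss, frames (52)
74 -> miss, frames (52 74)
52 -> hit
47 -> miss, frames (74 52 47)
71 -> miss, evict 74, frames (52 47 71)
52 -> hit
47 -> hit
52 -> hit
74 -> miss, evict 71, frames (47 52 74)
52 -> hit
38 -> miss, evict 47, frames (74 52 38)
71 -> miss, evict 74, frames (52 38 71)
Page faults: 7.

7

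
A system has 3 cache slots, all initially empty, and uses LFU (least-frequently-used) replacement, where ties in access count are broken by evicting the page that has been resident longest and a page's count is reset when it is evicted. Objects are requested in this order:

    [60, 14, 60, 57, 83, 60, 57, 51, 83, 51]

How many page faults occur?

7

60: miss, frames [60]
14: miss, frames [60, 14]
60: hit
57: miss, frames [60, 14, 57]
83: miss, evict 14, frames [60, 57, 83]
60: hit
57: hit
51: miss, evict 83, frames [60, 57, 51]
83: miss, evict 51, frames [60, 57, 83]
51: miss, evict 83, frames [60, 57, 51]
Page faults: 7.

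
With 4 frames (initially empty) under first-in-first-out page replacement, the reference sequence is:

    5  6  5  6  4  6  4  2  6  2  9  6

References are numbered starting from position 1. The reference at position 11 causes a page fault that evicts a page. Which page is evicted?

pos 1: 5 -> miss, frames (5)
pos 2: 6 -> miss, frames (5 6)
pos 3: 5 -> hit
pos 4: 6 -> hit
pos 5: 4 -> miss, frames (5 6 4)
pos 6: 6 -> hit
pos 7: 4 -> hit
pos 8: 2 -> miss, frames (5 6 4 2)
pos 9: 6 -> hit
pos 10: 2 -> hit
pos 11: 9 -> miss, evict 5, frames (6 4 2 9)
At position 11, page 5 is evicted.

5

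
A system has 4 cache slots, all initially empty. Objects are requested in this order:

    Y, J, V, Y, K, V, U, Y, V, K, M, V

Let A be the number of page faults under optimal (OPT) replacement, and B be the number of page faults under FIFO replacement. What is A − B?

-2

Under OPT: F F F . F . F . . . F . → 6 faults.
Under FIFO: F F F . F . F F . . F F → 8 faults.
A − B = 6 − 8 = -2.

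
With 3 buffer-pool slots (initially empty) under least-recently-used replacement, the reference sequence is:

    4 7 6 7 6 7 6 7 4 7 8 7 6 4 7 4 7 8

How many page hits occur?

4 -> fault, frames {4}
7 -> fault, frames {4,7}
6 -> fault, frames {4,7,6}
7 -> hit
6 -> hit
7 -> hit
6 -> hit
7 -> hit
4 -> hit
7 -> hit
8 -> fault, evict 6, frames {4,7,8}
7 -> hit
6 -> fault, evict 4, frames {8,7,6}
4 -> fault, evict 8, frames {7,6,4}
7 -> hit
4 -> hit
7 -> hit
8 -> fault, evict 6, frames {4,7,8}
Hits: 11.

11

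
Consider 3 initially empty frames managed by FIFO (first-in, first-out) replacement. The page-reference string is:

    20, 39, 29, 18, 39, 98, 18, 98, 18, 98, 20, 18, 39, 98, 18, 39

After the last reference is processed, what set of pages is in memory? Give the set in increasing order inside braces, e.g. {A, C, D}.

20: miss, frames {20}
39: miss, frames {20,39}
29: miss, frames {20,39,29}
18: miss, evict 20, frames {39,29,18}
39: hit
98: miss, evict 39, frames {29,18,98}
18: hit
98: hit
18: hit
98: hit
20: miss, evict 29, frames {18,98,20}
18: hit
39: miss, evict 18, frames {98,20,39}
98: hit
18: miss, evict 98, frames {20,39,18}
39: hit

{18, 20, 39}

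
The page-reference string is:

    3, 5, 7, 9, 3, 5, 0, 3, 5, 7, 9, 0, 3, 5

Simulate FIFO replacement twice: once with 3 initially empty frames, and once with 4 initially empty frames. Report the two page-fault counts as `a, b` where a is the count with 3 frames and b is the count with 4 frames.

3 frames: F F F F F F F . . F F . F F → 11 faults.
4 frames: F F F F . . F F F F F F F F → 12 faults.
12 > 11: adding a frame increased faults — Belady's anomaly.

11, 12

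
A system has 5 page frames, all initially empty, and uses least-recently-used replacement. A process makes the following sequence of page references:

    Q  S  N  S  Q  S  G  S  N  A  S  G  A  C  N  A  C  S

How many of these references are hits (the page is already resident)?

12

Q -> fault, frames {Q}
S -> fault, frames {Q,S}
N -> fault, frames {Q,S,N}
S -> hit
Q -> hit
S -> hit
G -> fault, frames {N,Q,S,G}
S -> hit
N -> hit
A -> fault, frames {Q,G,S,N,A}
S -> hit
G -> hit
A -> hit
C -> fault, evict Q, frames {N,S,G,A,C}
N -> hit
A -> hit
C -> hit
S -> hit
Hits: 12.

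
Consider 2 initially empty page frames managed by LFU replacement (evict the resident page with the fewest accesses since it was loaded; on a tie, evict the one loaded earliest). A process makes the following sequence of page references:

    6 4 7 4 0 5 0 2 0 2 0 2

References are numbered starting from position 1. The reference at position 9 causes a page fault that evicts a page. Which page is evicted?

2

pos 1: 6 → fault, frames (6)
pos 2: 4 → fault, frames (6 4)
pos 3: 7 → fault, evict 6, frames (4 7)
pos 4: 4 → hit
pos 5: 0 → fault, evict 7, frames (4 0)
pos 6: 5 → fault, evict 0, frames (4 5)
pos 7: 0 → fault, evict 5, frames (4 0)
pos 8: 2 → fault, evict 0, frames (4 2)
pos 9: 0 → fault, evict 2, frames (4 0)
At position 9, page 2 is evicted.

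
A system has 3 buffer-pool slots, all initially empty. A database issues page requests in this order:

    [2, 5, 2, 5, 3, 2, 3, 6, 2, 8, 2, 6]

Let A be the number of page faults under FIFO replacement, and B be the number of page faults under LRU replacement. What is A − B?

1

Under FIFO: F F . . F . . F F F . . → 6 faults.
Under LRU: F F . . F . . F . F . . → 5 faults.
A − B = 6 − 5 = 1.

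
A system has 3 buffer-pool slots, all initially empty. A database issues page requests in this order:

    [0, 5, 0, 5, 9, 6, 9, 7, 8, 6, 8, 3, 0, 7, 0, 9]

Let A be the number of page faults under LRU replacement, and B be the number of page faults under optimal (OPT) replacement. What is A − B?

2

Under LRU: F F . . F F . F F F . F F F . F → 11 faults.
Under OPT: F F . . F F . F F . . F . F . F → 9 faults.
A − B = 11 − 9 = 2.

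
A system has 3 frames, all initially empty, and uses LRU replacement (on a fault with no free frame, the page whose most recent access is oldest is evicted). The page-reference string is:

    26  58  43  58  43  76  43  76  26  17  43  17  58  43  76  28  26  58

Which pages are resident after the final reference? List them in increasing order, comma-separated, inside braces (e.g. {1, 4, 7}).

26: fault, frames [26]
58: fault, frames [26, 58]
43: fault, frames [26, 58, 43]
58: hit
43: hit
76: fault, evict 26, frames [58, 43, 76]
43: hit
76: hit
26: fault, evict 58, frames [43, 76, 26]
17: fault, evict 43, frames [76, 26, 17]
43: fault, evict 76, frames [26, 17, 43]
17: hit
58: fault, evict 26, frames [43, 17, 58]
43: hit
76: fault, evict 17, frames [58, 43, 76]
28: fault, evict 58, frames [43, 76, 28]
26: fault, evict 43, frames [76, 28, 26]
58: fault, evict 76, frames [28, 26, 58]

{26, 28, 58}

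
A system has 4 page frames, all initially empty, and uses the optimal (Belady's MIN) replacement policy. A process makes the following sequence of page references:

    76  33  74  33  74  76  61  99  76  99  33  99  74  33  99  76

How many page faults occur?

5

76 → fault, frames {76}
33 → fault, frames {76,33}
74 → fault, frames {76,33,74}
33 → hit
74 → hit
76 → hit
61 → fault, frames {76,33,74,61}
99 → fault, evict 61, frames {76,33,74,99}
76 → hit
99 → hit
33 → hit
99 → hit
74 → hit
33 → hit
99 → hit
76 → hit
Page faults: 5.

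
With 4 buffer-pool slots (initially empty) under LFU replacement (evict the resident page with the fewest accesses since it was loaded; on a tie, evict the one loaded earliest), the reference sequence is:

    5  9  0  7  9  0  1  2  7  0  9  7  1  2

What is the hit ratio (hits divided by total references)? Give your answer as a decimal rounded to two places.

0.36

5: fault, frames [5]
9: fault, frames [5, 9]
0: fault, frames [5, 9, 0]
7: fault, frames [5, 9, 0, 7]
9: hit
0: hit
1: fault, evict 5, frames [9, 0, 7, 1]
2: fault, evict 7, frames [9, 0, 1, 2]
7: fault, evict 1, frames [9, 0, 2, 7]
0: hit
9: hit
7: hit
1: fault, evict 2, frames [9, 0, 7, 1]
2: fault, evict 1, frames [9, 0, 7, 2]
Hits: 5 of 14 references → 5/14 = 0.3571.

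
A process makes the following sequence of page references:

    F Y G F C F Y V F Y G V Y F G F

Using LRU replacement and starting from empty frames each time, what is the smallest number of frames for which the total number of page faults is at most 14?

f=1: 16 faults
f=2: 14 faults
f=3: 10 faults
f=4: 6 faults
f=5: 5 faults
Smallest f with faults ≤ 14 is 2.

2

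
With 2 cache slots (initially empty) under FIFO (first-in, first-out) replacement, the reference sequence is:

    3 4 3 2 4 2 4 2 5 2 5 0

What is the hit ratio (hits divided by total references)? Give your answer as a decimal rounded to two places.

3 → fault, frames [3]
4 → fault, frames [3, 4]
3 → hit
2 → fault, evict 3, frames [4, 2]
4 → hit
2 → hit
4 → hit
2 → hit
5 → fault, evict 4, frames [2, 5]
2 → hit
5 → hit
0 → fault, evict 2, frames [5, 0]
Hits: 7 of 12 references → 7/12 = 0.5833.

0.58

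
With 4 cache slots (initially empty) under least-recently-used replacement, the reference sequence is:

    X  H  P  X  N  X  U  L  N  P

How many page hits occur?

3

X → miss, frames {X}
H → miss, frames {X,H}
P → miss, frames {X,H,P}
X → hit
N → miss, frames {H,P,X,N}
X → hit
U → miss, evict H, frames {P,N,X,U}
L → miss, evict P, frames {N,X,U,L}
N → hit
P → miss, evict X, frames {U,L,N,P}
Hits: 3.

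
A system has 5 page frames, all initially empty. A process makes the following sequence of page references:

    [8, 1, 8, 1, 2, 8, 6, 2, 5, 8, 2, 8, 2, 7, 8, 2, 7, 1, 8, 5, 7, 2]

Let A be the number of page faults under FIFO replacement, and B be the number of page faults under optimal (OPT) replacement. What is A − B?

3

Under FIFO: F F . . F . F . F . . . . F F . . F . . . F → 9 faults.
Under OPT: F F . . F . F . F . . . . F . . . . . . . . → 6 faults.
A − B = 9 − 6 = 3.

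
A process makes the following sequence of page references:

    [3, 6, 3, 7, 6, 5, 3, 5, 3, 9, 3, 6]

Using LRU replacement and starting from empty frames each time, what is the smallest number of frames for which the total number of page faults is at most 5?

4

f=1: 12 faults
f=2: 8 faults
f=3: 7 faults
f=4: 5 faults
f=5: 5 faults
Smallest f with faults ≤ 5 is 4.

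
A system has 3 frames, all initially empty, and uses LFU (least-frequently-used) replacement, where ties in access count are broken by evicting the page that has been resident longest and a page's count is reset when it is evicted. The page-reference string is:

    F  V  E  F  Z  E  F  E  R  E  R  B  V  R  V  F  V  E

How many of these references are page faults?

9

F -> fault, frames [F]
V -> fault, frames [F, V]
E -> fault, frames [F, V, E]
F -> hit
Z -> fault, evict V, frames [F, E, Z]
E -> hit
F -> hit
E -> hit
R -> fault, evict Z, frames [F, E, R]
E -> hit
R -> hit
B -> fault, evict R, frames [F, E, B]
V -> fault, evict B, frames [F, E, V]
R -> fault, evict V, frames [F, E, R]
V -> fault, evict R, frames [F, E, V]
F -> hit
V -> hit
E -> hit
Page faults: 9.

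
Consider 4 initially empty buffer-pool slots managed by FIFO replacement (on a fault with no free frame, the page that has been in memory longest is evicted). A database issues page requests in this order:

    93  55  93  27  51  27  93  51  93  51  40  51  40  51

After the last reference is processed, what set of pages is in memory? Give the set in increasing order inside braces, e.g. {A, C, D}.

93 → miss, frames {93}
55 → miss, frames {93,55}
93 → hit
27 → miss, frames {93,55,27}
51 → miss, frames {93,55,27,51}
27 → hit
93 → hit
51 → hit
93 → hit
51 → hit
40 → miss, evict 93, frames {55,27,51,40}
51 → hit
40 → hit
51 → hit

{27, 40, 51, 55}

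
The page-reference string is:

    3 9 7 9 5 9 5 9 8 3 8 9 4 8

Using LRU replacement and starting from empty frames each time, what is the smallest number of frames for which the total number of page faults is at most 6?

5

f=1: 14 faults
f=2: 9 faults
f=3: 7 faults
f=4: 7 faults
f=5: 6 faults
f=6: 6 faults
Smallest f with faults ≤ 6 is 5.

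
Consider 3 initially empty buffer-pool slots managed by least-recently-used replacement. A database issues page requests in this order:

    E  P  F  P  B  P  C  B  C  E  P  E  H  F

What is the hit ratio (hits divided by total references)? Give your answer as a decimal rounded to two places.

E → fault, frames {E}
P → fault, frames {E,P}
F → fault, frames {E,P,F}
P → hit
B → fault, evict E, frames {F,P,B}
P → hit
C → fault, evict F, frames {B,P,C}
B → hit
C → hit
E → fault, evict P, frames {B,C,E}
P → fault, evict B, frames {C,E,P}
E → hit
H → fault, evict C, frames {P,E,H}
F → fault, evict P, frames {E,H,F}
Hits: 5 of 14 references → 5/14 = 0.3571.

0.36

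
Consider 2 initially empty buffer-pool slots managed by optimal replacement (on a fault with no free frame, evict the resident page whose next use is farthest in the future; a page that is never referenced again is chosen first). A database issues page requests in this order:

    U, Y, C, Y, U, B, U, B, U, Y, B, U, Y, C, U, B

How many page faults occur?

9

U -> miss, frames (U)
Y -> miss, frames (U Y)
C -> miss, evict U, frames (Y C)
Y -> hit
U -> miss, evict C, frames (Y U)
B -> miss, evict Y, frames (U B)
U -> hit
B -> hit
U -> hit
Y -> miss, evict U, frames (B Y)
B -> hit
U -> miss, evict B, frames (Y U)
Y -> hit
C -> miss, evict Y, frames (U C)
U -> hit
B -> miss, evict C, frames (U B)
Page faults: 9.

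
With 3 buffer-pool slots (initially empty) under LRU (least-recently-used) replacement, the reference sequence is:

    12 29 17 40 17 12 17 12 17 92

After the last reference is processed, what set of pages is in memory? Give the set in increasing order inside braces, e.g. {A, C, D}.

{12, 17, 92}

12 → miss, frames [12]
29 → miss, frames [12, 29]
17 → miss, frames [12, 29, 17]
40 → miss, evict 12, frames [29, 17, 40]
17 → hit
12 → miss, evict 29, frames [40, 17, 12]
17 → hit
12 → hit
17 → hit
92 → miss, evict 40, frames [12, 17, 92]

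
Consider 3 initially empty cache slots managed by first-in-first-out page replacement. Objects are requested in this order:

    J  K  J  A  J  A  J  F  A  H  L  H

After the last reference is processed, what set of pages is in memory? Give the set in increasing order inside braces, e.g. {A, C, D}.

J: miss, frames {J}
K: miss, frames {J,K}
J: hit
A: miss, frames {J,K,A}
J: hit
A: hit
J: hit
F: miss, evict J, frames {K,A,F}
A: hit
H: miss, evict K, frames {A,F,H}
L: miss, evict A, frames {F,H,L}
H: hit

{F, H, L}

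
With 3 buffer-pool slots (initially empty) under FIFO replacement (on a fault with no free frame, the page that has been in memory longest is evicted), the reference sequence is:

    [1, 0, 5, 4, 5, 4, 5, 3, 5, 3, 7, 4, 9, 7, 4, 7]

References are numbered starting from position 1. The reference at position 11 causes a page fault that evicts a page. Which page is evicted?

pos 1: 1 → miss, frames (1)
pos 2: 0 → miss, frames (1 0)
pos 3: 5 → miss, frames (1 0 5)
pos 4: 4 → miss, evict 1, frames (0 5 4)
pos 5: 5 → hit
pos 6: 4 → hit
pos 7: 5 → hit
pos 8: 3 → miss, evict 0, frames (5 4 3)
pos 9: 5 → hit
pos 10: 3 → hit
pos 11: 7 → miss, evict 5, frames (4 3 7)
At position 11, page 5 is evicted.

5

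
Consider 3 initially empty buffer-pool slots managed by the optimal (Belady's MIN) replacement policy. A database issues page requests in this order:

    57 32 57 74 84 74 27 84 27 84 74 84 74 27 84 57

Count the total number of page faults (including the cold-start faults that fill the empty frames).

57 → miss, frames {57}
32 → miss, frames {57,32}
57 → hit
74 → miss, frames {57,32,74}
84 → miss, evict 32, frames {57,74,84}
74 → hit
27 → miss, evict 57, frames {74,84,27}
84 → hit
27 → hit
84 → hit
74 → hit
84 → hit
74 → hit
27 → hit
84 → hit
57 → miss, evict 27, frames {74,84,57}
Page faults: 6.

6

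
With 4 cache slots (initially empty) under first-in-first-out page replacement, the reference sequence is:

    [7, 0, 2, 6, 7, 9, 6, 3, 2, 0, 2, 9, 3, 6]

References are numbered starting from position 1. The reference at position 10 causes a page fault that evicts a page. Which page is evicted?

2

pos 1: 7: fault, frames (7)
pos 2: 0: fault, frames (7 0)
pos 3: 2: fault, frames (7 0 2)
pos 4: 6: fault, frames (7 0 2 6)
pos 5: 7: hit
pos 6: 9: fault, evict 7, frames (0 2 6 9)
pos 7: 6: hit
pos 8: 3: fault, evict 0, frames (2 6 9 3)
pos 9: 2: hit
pos 10: 0: fault, evict 2, frames (6 9 3 0)
At position 10, page 2 is evicted.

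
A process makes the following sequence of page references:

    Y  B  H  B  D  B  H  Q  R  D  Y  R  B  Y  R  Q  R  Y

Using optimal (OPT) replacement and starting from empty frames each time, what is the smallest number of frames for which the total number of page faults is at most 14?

2

f=1: 18 faults
f=2: 12 faults
f=3: 8 faults
f=4: 7 faults
f=5: 6 faults
f=6: 6 faults
Smallest f with faults ≤ 14 is 2.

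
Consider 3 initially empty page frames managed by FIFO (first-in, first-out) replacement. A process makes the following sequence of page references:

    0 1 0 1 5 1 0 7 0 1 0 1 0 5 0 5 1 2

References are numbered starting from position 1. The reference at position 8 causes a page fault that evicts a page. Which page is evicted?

0

pos 1: 0 -> miss, frames (0)
pos 2: 1 -> miss, frames (0 1)
pos 3: 0 -> hit
pos 4: 1 -> hit
pos 5: 5 -> miss, frames (0 1 5)
pos 6: 1 -> hit
pos 7: 0 -> hit
pos 8: 7 -> miss, evict 0, frames (1 5 7)
At position 8, page 0 is evicted.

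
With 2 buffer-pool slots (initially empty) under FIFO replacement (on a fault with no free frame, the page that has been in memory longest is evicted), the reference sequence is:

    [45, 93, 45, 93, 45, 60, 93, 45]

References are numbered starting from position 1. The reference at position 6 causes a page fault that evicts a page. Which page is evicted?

pos 1: 45 → fault, frames [45]
pos 2: 93 → fault, frames [45, 93]
pos 3: 45 → hit
pos 4: 93 → hit
pos 5: 45 → hit
pos 6: 60 → fault, evict 45, frames [93, 60]
At position 6, page 45 is evicted.

45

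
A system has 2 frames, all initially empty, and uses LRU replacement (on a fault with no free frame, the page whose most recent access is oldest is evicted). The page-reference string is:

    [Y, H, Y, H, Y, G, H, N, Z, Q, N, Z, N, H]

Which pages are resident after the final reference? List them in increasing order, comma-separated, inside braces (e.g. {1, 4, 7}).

{H, N}

Y -> miss, frames [Y]
H -> miss, frames [Y, H]
Y -> hit
H -> hit
Y -> hit
G -> miss, evict H, frames [Y, G]
H -> miss, evict Y, frames [G, H]
N -> miss, evict G, frames [H, N]
Z -> miss, evict H, frames [N, Z]
Q -> miss, evict N, frames [Z, Q]
N -> miss, evict Z, frames [Q, N]
Z -> miss, evict Q, frames [N, Z]
N -> hit
H -> miss, evict Z, frames [N, H]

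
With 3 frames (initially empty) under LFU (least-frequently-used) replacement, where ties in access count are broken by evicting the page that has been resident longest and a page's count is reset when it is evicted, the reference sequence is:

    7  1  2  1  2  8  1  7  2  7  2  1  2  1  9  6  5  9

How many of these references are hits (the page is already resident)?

7: fault, frames [7]
1: fault, frames [7, 1]
2: fault, frames [7, 1, 2]
1: hit
2: hit
8: fault, evict 7, frames [1, 2, 8]
1: hit
7: fault, evict 8, frames [1, 2, 7]
2: hit
7: hit
2: hit
1: hit
2: hit
1: hit
9: fault, evict 7, frames [1, 2, 9]
6: fault, evict 9, frames [1, 2, 6]
5: fault, evict 6, frames [1, 2, 5]
9: fault, evict 5, frames [1, 2, 9]
Hits: 9.

9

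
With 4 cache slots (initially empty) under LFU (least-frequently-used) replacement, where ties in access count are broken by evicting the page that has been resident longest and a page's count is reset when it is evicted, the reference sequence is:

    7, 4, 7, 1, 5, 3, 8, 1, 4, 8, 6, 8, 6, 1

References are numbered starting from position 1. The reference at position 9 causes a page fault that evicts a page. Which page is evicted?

3

pos 1: 7 → fault, frames (7)
pos 2: 4 → fault, frames (7 4)
pos 3: 7 → hit
pos 4: 1 → fault, frames (7 4 1)
pos 5: 5 → fault, frames (7 4 1 5)
pos 6: 3 → fault, evict 4, frames (7 1 5 3)
pos 7: 8 → fault, evict 1, frames (7 5 3 8)
pos 8: 1 → fault, evict 5, frames (7 3 8 1)
pos 9: 4 → fault, evict 3, frames (7 8 1 4)
At position 9, page 3 is evicted.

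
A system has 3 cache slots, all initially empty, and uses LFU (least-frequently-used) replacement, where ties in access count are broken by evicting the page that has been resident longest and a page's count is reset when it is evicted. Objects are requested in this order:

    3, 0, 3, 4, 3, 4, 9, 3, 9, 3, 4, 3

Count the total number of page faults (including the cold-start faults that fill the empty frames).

3: miss, frames (3)
0: miss, frames (3 0)
3: hit
4: miss, frames (3 0 4)
3: hit
4: hit
9: miss, evict 0, frames (3 4 9)
3: hit
9: hit
3: hit
4: hit
3: hit
Page faults: 4.

4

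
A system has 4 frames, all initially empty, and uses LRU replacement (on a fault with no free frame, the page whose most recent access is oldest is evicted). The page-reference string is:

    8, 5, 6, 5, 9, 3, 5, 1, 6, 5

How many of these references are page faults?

8 → fault, frames [8]
5 → fault, frames [8, 5]
6 → fault, frames [8, 5, 6]
5 → hit
9 → fault, frames [8, 6, 5, 9]
3 → fault, evict 8, frames [6, 5, 9, 3]
5 → hit
1 → fault, evict 6, frames [9, 3, 5, 1]
6 → fault, evict 9, frames [3, 5, 1, 6]
5 → hit
Page faults: 7.

7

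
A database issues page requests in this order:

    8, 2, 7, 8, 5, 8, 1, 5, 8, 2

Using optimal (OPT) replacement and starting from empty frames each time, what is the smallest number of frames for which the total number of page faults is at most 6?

3

f=1: 10 faults
f=2: 7 faults
f=3: 6 faults
f=4: 5 faults
f=5: 5 faults
Smallest f with faults ≤ 6 is 3.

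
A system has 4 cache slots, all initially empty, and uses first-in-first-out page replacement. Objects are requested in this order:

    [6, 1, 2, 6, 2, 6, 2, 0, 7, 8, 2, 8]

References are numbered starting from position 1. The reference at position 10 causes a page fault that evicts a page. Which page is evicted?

pos 1: 6 -> fault, frames [6]
pos 2: 1 -> fault, frames [6, 1]
pos 3: 2 -> fault, frames [6, 1, 2]
pos 4: 6 -> hit
pos 5: 2 -> hit
pos 6: 6 -> hit
pos 7: 2 -> hit
pos 8: 0 -> fault, frames [6, 1, 2, 0]
pos 9: 7 -> fault, evict 6, frames [1, 2, 0, 7]
pos 10: 8 -> fault, evict 1, frames [2, 0, 7, 8]
At position 10, page 1 is evicted.

1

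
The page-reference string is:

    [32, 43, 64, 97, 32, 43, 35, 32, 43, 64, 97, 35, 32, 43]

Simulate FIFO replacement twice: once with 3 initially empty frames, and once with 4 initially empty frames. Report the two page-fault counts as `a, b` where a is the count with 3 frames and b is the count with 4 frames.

11, 12

3 frames: F F F F F F F . . F F . F F → 11 faults.
4 frames: F F F F . . F F F F F F F F → 12 faults.
12 > 11: adding a frame increased faults — Belady's anomaly.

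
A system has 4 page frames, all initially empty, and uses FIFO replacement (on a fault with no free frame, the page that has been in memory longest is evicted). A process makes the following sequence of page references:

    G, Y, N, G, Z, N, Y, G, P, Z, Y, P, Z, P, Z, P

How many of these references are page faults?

G: miss, frames {G}
Y: miss, frames {G,Y}
N: miss, frames {G,Y,N}
G: hit
Z: miss, frames {G,Y,N,Z}
N: hit
Y: hit
G: hit
P: miss, evict G, frames {Y,N,Z,P}
Z: hit
Y: hit
P: hit
Z: hit
P: hit
Z: hit
P: hit
Page faults: 5.

5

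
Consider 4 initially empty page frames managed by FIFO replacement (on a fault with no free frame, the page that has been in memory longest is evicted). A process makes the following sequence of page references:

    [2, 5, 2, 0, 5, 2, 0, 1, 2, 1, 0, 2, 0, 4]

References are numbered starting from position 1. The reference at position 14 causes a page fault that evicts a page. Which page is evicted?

2

pos 1: 2 → miss, frames (2)
pos 2: 5 → miss, frames (2 5)
pos 3: 2 → hit
pos 4: 0 → miss, frames (2 5 0)
pos 5: 5 → hit
pos 6: 2 → hit
pos 7: 0 → hit
pos 8: 1 → miss, frames (2 5 0 1)
pos 9: 2 → hit
pos 10: 1 → hit
pos 11: 0 → hit
pos 12: 2 → hit
pos 13: 0 → hit
pos 14: 4 → miss, evict 2, frames (5 0 1 4)
At position 14, page 2 is evicted.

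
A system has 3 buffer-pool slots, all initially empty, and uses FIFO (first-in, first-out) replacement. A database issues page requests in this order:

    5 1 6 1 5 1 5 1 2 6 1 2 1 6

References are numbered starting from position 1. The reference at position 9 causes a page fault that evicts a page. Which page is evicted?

pos 1: 5 → miss, frames [5]
pos 2: 1 → miss, frames [5, 1]
pos 3: 6 → miss, frames [5, 1, 6]
pos 4: 1 → hit
pos 5: 5 → hit
pos 6: 1 → hit
pos 7: 5 → hit
pos 8: 1 → hit
pos 9: 2 → miss, evict 5, frames [1, 6, 2]
At position 9, page 5 is evicted.

5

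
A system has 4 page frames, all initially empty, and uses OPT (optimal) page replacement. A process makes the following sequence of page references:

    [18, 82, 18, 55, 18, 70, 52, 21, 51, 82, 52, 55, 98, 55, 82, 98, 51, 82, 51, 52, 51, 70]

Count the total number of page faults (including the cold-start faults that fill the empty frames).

18 -> miss, frames {18}
82 -> miss, frames {18,82}
18 -> hit
55 -> miss, frames {18,82,55}
18 -> hit
70 -> miss, frames {18,82,55,70}
52 -> miss, evict 18, frames {82,55,70,52}
21 -> miss, evict 70, frames {82,55,52,21}
51 -> miss, evict 21, frames {82,55,52,51}
82 -> hit
52 -> hit
55 -> hit
98 -> miss, evict 52, frames {82,55,51,98}
55 -> hit
82 -> hit
98 -> hit
51 -> hit
82 -> hit
51 -> hit
52 -> miss, evict 98, frames {82,55,51,52}
51 -> hit
70 -> miss, evict 52, frames {82,55,51,70}
Page faults: 10.

10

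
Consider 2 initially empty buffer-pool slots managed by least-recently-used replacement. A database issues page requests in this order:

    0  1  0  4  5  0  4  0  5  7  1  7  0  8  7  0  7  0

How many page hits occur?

0: fault, frames [0]
1: fault, frames [0, 1]
0: hit
4: fault, evict 1, frames [0, 4]
5: fault, evict 0, frames [4, 5]
0: fault, evict 4, frames [5, 0]
4: fault, evict 5, frames [0, 4]
0: hit
5: fault, evict 4, frames [0, 5]
7: fault, evict 0, frames [5, 7]
1: fault, evict 5, frames [7, 1]
7: hit
0: fault, evict 1, frames [7, 0]
8: fault, evict 7, frames [0, 8]
7: fault, evict 0, frames [8, 7]
0: fault, evict 8, frames [7, 0]
7: hit
0: hit
Hits: 5.

5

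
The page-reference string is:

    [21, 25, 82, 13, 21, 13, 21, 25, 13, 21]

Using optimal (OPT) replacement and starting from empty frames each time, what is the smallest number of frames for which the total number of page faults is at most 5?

f=1: 10 faults
f=2: 6 faults
f=3: 4 faults
f=4: 4 faults
Smallest f with faults ≤ 5 is 3.

3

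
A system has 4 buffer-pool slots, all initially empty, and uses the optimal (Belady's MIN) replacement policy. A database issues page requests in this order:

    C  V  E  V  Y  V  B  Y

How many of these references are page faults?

5

C → miss, frames {C}
V → miss, frames {C,V}
E → miss, frames {C,V,E}
V → hit
Y → miss, frames {C,V,E,Y}
V → hit
B → miss, evict E, frames {C,V,Y,B}
Y → hit
Page faults: 5.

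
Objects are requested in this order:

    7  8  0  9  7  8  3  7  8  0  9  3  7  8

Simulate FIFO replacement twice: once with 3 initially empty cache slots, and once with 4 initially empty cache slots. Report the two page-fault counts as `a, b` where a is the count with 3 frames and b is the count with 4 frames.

11, 12

3 frames: F F F F F F F . . F F . F F → 11 faults.
4 frames: F F F F . . F F F F F F F F → 12 faults.
12 > 11: adding a frame increased faults — Belady's anomaly.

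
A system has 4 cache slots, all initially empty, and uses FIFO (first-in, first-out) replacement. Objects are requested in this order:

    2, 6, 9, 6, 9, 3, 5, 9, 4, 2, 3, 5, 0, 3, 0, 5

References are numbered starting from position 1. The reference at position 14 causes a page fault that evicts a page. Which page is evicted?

pos 1: 2: miss, frames [2]
pos 2: 6: miss, frames [2, 6]
pos 3: 9: miss, frames [2, 6, 9]
pos 4: 6: hit
pos 5: 9: hit
pos 6: 3: miss, frames [2, 6, 9, 3]
pos 7: 5: miss, evict 2, frames [6, 9, 3, 5]
pos 8: 9: hit
pos 9: 4: miss, evict 6, frames [9, 3, 5, 4]
pos 10: 2: miss, evict 9, frames [3, 5, 4, 2]
pos 11: 3: hit
pos 12: 5: hit
pos 13: 0: miss, evict 3, frames [5, 4, 2, 0]
pos 14: 3: miss, evict 5, frames [4, 2, 0, 3]
At position 14, page 5 is evicted.

5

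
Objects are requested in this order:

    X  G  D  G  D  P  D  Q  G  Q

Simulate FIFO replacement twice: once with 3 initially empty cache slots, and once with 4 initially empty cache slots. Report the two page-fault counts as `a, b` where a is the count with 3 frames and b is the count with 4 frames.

3 frames: F F F . . F . F F . → 6 faults.
4 frames: F F F . . F . F . . → 5 faults.
5 < 6: adding a frame reduced faults, as is typical.

6, 5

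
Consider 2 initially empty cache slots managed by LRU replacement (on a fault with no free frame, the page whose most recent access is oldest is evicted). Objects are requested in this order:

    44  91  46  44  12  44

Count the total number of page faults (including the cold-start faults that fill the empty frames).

5

44 -> miss, frames {44}
91 -> miss, frames {44,91}
46 -> miss, evict 44, frames {91,46}
44 -> miss, evict 91, frames {46,44}
12 -> miss, evict 46, frames {44,12}
44 -> hit
Page faults: 5.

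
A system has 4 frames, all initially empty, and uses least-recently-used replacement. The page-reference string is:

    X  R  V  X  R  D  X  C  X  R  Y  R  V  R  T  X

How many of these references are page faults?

9

X -> miss, frames {X}
R -> miss, frames {X,R}
V -> miss, frames {X,R,V}
X -> hit
R -> hit
D -> miss, frames {V,X,R,D}
X -> hit
C -> miss, evict V, frames {R,D,X,C}
X -> hit
R -> hit
Y -> miss, evict D, frames {C,X,R,Y}
R -> hit
V -> miss, evict C, frames {X,Y,R,V}
R -> hit
T -> miss, evict X, frames {Y,V,R,T}
X -> miss, evict Y, frames {V,R,T,X}
Page faults: 9.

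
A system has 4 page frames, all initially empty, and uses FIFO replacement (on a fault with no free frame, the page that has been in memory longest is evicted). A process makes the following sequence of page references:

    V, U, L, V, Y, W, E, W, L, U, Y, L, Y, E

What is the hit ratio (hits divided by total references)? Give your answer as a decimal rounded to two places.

V -> miss, frames {V}
U -> miss, frames {V,U}
L -> miss, frames {V,U,L}
V -> hit
Y -> miss, frames {V,U,L,Y}
W -> miss, evict V, frames {U,L,Y,W}
E -> miss, evict U, frames {L,Y,W,E}
W -> hit
L -> hit
U -> miss, evict L, frames {Y,W,E,U}
Y -> hit
L -> miss, evict Y, frames {W,E,U,L}
Y -> miss, evict W, frames {E,U,L,Y}
E -> hit
Hits: 5 of 14 references → 5/14 = 0.3571.

0.36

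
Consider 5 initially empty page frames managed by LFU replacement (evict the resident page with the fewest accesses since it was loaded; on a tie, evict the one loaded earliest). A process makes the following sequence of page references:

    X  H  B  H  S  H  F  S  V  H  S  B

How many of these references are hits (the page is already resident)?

6

X: fault, frames [X]
H: fault, frames [X, H]
B: fault, frames [X, H, B]
H: hit
S: fault, frames [X, H, B, S]
H: hit
F: fault, frames [X, H, B, S, F]
S: hit
V: fault, evict X, frames [H, B, S, F, V]
H: hit
S: hit
B: hit
Hits: 6.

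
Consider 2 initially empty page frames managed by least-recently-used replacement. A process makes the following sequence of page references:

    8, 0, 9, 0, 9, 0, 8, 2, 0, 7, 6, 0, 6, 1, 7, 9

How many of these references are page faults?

8: miss, frames [8]
0: miss, frames [8, 0]
9: miss, evict 8, frames [0, 9]
0: hit
9: hit
0: hit
8: miss, evict 9, frames [0, 8]
2: miss, evict 0, frames [8, 2]
0: miss, evict 8, frames [2, 0]
7: miss, evict 2, frames [0, 7]
6: miss, evict 0, frames [7, 6]
0: miss, evict 7, frames [6, 0]
6: hit
1: miss, evict 0, frames [6, 1]
7: miss, evict 6, frames [1, 7]
9: miss, evict 1, frames [7, 9]
Page faults: 12.

12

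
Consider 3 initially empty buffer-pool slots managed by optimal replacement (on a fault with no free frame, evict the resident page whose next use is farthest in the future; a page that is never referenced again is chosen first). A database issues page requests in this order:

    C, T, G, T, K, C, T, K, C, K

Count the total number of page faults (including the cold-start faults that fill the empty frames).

4

C -> miss, frames (C)
T -> miss, frames (C T)
G -> miss, frames (C T G)
T -> hit
K -> miss, evict G, frames (C T K)
C -> hit
T -> hit
K -> hit
C -> hit
K -> hit
Page faults: 4.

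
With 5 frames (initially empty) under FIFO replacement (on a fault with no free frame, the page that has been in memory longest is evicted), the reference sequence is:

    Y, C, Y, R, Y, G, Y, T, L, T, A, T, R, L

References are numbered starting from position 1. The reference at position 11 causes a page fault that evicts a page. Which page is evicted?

pos 1: Y: miss, frames (Y)
pos 2: C: miss, frames (Y C)
pos 3: Y: hit
pos 4: R: miss, frames (Y C R)
pos 5: Y: hit
pos 6: G: miss, frames (Y C R G)
pos 7: Y: hit
pos 8: T: miss, frames (Y C R G T)
pos 9: L: miss, evict Y, frames (C R G T L)
pos 10: T: hit
pos 11: A: miss, evict C, frames (R G T L A)
At position 11, page C is evicted.

C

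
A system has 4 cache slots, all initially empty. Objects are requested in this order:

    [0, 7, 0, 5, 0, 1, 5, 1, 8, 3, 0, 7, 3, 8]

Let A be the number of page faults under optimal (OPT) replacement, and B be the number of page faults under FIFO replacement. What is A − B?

Under OPT: F F . F . F . . F F . . . . → 6 faults.
Under FIFO: F F . F . F . . F F F F . . → 8 faults.
A − B = 6 − 8 = -2.

-2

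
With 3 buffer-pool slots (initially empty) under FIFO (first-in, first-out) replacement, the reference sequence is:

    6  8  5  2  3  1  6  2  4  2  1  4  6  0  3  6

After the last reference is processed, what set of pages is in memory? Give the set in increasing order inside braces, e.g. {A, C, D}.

6 → fault, frames [6]
8 → fault, frames [6, 8]
5 → fault, frames [6, 8, 5]
2 → fault, evict 6, frames [8, 5, 2]
3 → fault, evict 8, frames [5, 2, 3]
1 → fault, evict 5, frames [2, 3, 1]
6 → fault, evict 2, frames [3, 1, 6]
2 → fault, evict 3, frames [1, 6, 2]
4 → fault, evict 1, frames [6, 2, 4]
2 → hit
1 → fault, evict 6, frames [2, 4, 1]
4 → hit
6 → fault, evict 2, frames [4, 1, 6]
0 → fault, evict 4, frames [1, 6, 0]
3 → fault, evict 1, frames [6, 0, 3]
6 → hit

{0, 3, 6}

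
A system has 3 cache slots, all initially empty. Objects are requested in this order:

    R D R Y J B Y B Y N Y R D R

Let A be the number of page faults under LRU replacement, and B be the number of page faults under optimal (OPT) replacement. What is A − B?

1

Under LRU: F F . F F F . . . F . F F . → 8 faults.
Under OPT: F F . F F F . . . F . . F . → 7 faults.
A − B = 8 − 7 = 1.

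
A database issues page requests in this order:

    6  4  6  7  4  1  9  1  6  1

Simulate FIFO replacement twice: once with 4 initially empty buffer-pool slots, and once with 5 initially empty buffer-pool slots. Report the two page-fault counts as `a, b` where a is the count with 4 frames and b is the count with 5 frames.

4 frames: F F . F . F F . F . → 6 faults.
5 frames: F F . F . F F . . . → 5 faults.
5 < 6: adding a frame reduced faults, as is typical.

6, 5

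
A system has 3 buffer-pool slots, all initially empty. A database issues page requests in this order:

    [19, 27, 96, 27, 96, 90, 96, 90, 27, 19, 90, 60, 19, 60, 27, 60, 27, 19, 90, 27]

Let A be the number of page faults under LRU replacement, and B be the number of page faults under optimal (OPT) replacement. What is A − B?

Under LRU: F F F . . F . . . F . F . . F . . . F . → 8 faults.
Under OPT: F F F . . F . . . F . F . . . . . . F . → 7 faults.
A − B = 8 − 7 = 1.

1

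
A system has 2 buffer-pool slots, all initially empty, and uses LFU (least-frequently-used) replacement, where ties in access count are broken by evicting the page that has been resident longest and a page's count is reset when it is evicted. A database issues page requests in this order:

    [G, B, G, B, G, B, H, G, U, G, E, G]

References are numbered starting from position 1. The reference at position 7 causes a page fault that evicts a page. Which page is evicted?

G

pos 1: G -> miss, frames (G)
pos 2: B -> miss, frames (G B)
pos 3: G -> hit
pos 4: B -> hit
pos 5: G -> hit
pos 6: B -> hit
pos 7: H -> miss, evict G, frames (B H)
At position 7, page G is evicted.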